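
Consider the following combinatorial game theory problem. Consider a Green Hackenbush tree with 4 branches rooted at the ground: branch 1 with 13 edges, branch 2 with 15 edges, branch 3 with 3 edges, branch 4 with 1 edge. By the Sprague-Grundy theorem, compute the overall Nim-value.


The tree has 4 branches from the ground vertex.
In Green Hackenbush, the Nim-value of a simple path of length k is k.
Branch 1: length 13, Nim-value = 13
Branch 2: length 15, Nim-value = 15
Branch 3: length 3, Nim-value = 3
Branch 4: length 1, Nim-value = 1
Total Nim-value = XOR of all branch values:
0 XOR 13 = 13
13 XOR 15 = 2
2 XOR 3 = 1
1 XOR 1 = 0
Nim-value of the tree = 0

0


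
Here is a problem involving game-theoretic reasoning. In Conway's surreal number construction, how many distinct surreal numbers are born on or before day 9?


Day 0: {|} = 0 is born. Count = 1.
Day n: the number of surreal numbers born by day n is 2^(n+1) - 1.
By day 0: 2^1 - 1 = 1
By day 1: 2^2 - 1 = 3
By day 2: 2^3 - 1 = 7
By day 3: 2^4 - 1 = 15
By day 4: 2^5 - 1 = 31
By day 5: 2^6 - 1 = 63
By day 6: 2^7 - 1 = 127
By day 7: 2^8 - 1 = 255
By day 8: 2^9 - 1 = 511
By day 9: 2^10 - 1 = 1023
By day 9: 1023 surreal numbers.

1023


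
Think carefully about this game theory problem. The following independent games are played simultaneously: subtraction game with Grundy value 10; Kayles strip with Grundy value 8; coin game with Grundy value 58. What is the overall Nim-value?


By the Sprague-Grundy theorem, the Grundy value of a sum of games is the XOR of individual Grundy values.
subtraction game: Grundy value = 10. Running XOR: 0 XOR 10 = 10
Kayles strip: Grundy value = 8. Running XOR: 10 XOR 8 = 2
coin game: Grundy value = 58. Running XOR: 2 XOR 58 = 56
The combined Grundy value is 56.

56


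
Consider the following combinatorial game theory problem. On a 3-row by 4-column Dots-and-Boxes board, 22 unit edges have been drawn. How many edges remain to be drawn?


Grid: 3 x 4 boxes, i.e. 4 rows and 5 columns of dots.
Horizontal edges: (rows + 1) * cols = 4 * 4 = 16
Vertical edges: rows * (cols + 1) = 3 * 5 = 15
Total edges: 16 + 15 = 31
Edges drawn: 22
Remaining: 31 - 22 = 9

9


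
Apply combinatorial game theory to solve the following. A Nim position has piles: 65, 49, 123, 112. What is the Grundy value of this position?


We need the XOR (exclusive or) of all pile sizes.
After XOR-ing pile 1 (size 65): 0 XOR 65 = 65
After XOR-ing pile 2 (size 49): 65 XOR 49 = 112
After XOR-ing pile 3 (size 123): 112 XOR 123 = 11
After XOR-ing pile 4 (size 112): 11 XOR 112 = 123
The Nim-value of this position is 123.

123


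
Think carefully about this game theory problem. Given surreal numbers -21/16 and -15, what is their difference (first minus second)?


x = -21/16, y = -15
Converting to common denominator: 16
x = -21/16, y = -240/16
x - y = -21/16 - -15 = 219/16

219/16


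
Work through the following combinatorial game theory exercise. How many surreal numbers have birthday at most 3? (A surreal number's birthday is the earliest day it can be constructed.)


Day 0: {|} = 0 is born. Count = 1.
Day n: the number of surreal numbers born by day n is 2^(n+1) - 1.
By day 0: 2^1 - 1 = 1
By day 1: 2^2 - 1 = 3
By day 2: 2^3 - 1 = 7
By day 3: 2^4 - 1 = 15
By day 3: 15 surreal numbers.

15


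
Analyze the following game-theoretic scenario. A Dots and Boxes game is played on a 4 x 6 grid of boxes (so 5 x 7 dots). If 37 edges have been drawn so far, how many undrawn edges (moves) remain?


Grid: 4 x 6 boxes, i.e. 5 rows and 7 columns of dots.
Horizontal edges: (rows + 1) * cols = 5 * 6 = 30
Vertical edges: rows * (cols + 1) = 4 * 7 = 28
Total edges: 30 + 28 = 58
Edges drawn: 37
Remaining: 58 - 37 = 21

21


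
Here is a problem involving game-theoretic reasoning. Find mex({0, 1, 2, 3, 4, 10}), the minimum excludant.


Set = {0, 1, 2, 3, 4, 10}
0 is in the set.
1 is in the set.
2 is in the set.
3 is in the set.
4 is in the set.
5 is NOT in the set. This is the mex.
mex = 5

5


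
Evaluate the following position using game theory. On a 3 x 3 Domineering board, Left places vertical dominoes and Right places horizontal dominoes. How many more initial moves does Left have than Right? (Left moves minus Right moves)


Board is 3 x 3 (rows x cols).
Left (vertical) placements: (rows-1) * cols = 2 * 3 = 6
Right (horizontal) placements: rows * (cols-1) = 3 * 2 = 6
Advantage = Left - Right = 6 - 6 = 0

0


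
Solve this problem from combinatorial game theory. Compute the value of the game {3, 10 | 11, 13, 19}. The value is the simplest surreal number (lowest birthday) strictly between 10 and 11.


Left options: {3, 10}, max = 10
Right options: {11, 13, 19}, min = 11
All options are numbers and max(Left) < min(Right), so by the simplicity theorem the value is the simplest (earliest-born) number strictly between 10 and 11.
No integer lies strictly between 10 and 11, so the value is the dyadic rational m/2^k in the interval with the smallest k (then m odd); search k = 1, 2, ...:
Denominator 2: 21/2 lies strictly between 10 and 11 -- found.
The simplest number in the interval is 21/2.
Game value = 21/2

21/2


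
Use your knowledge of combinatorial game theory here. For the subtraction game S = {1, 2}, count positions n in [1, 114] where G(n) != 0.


Subtraction set S = {1, 2}, so G(n) = n mod 3.
G(n) = 0 when n is a multiple of 3.
Multiples of 3 in [1, 114]: 38
N-positions (nonzero Grundy) = 114 - 38 = 76

76


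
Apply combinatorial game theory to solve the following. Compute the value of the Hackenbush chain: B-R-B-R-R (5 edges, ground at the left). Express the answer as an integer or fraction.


Edges (from ground): B-R-B-R-R
By Berlekamp's sign-expansion rule, a Blue-Red Hackenbush stalk has the value of the surreal number whose sign sequence is the edge sequence with B -> + and R -> -.
Sign sequence: +-+--
Trace the sign expansion in the surreal number tree, starting from 0:
Edge 1: B (sign +) -> bounds (0, +inf), value = 1
Edge 2: R (sign -) -> bounds (0, 1), value = 1/2
Edge 3: B (sign +) -> bounds (1/2, 1), value = 3/4
Edge 4: R (sign -) -> bounds (1/2, 3/4), value = 5/8
Edge 5: R (sign -) -> bounds (1/2, 5/8), value = 9/16
Game value = 9/16

9/16


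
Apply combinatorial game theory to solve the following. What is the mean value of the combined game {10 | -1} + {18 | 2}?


G1 = {10 | -1}, G2 = {18 | 2}
Each is a switch {a | b} with numbers a > b; its mean value is (a + b)/2, and mean value is additive over game sums: m(G1 + G2) = m(G1) + m(G2).
Mean of G1 = (10 + (-1))/2 = 9/2 = 9/2
Mean of G2 = (18 + (2))/2 = 20/2 = 10
Mean of G1 + G2 = 9/2 + 10 = 29/2

29/2


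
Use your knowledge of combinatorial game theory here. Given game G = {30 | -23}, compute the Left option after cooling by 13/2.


Original game: {30 | -23} (a switch {a | b} with a > b).
Cooling by t (for t below the temperature (a - b)/2 = 53/2) taxes each move by t: {a | b} cooled by t is {a - t | b + t}.
Cooling amount: t = 13/2
Cooled Left option: 30 - 13/2 = 47/2
Cooled Right option: -23 + 13/2 = -33/2
Cooled game: {47/2 | -33/2}
Left option = 47/2

47/2


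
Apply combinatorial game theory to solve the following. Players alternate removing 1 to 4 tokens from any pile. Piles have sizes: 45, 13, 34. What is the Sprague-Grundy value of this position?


Subtraction set: {1, 2, 3, 4}
For this subtraction set, G(n) = n mod 5 (period = max + 1 = 5).
Pile 1 (size 45): G(45) = 45 mod 5 = 0
Pile 2 (size 13): G(13) = 13 mod 5 = 3
Pile 3 (size 34): G(34) = 34 mod 5 = 4
Total Grundy value = XOR of all: 0 XOR 3 XOR 4 = 7

7


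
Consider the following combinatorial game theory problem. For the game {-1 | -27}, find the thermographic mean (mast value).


Game = {-1 | -27}, a switch {a | b} with numbers a > b.
Its thermograph has left wall a - t and right wall b + t, which meet at t = (a - b)/2, where both equal (a + b)/2. So the mast (mean value) is at (a + b)/2.
Mean = (-1 + (-27))/2 = -28/2 = -14

-14


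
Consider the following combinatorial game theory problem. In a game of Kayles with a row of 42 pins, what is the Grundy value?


Kayles: a move removes 1 or 2 adjacent pins from a contiguous row.
Removing pins from a row of k leaves two independent rows (a, b) with a + b = k - 1 (one pin) or a + b = k - 2 (two pins); an end removal gives a = 0.
By Sprague-Grundy, G(k) = mex{ G(a) XOR G(b) } over all these splits. G(0) = 0.
G(1): splits (0,0):0^0=0 -> mex({0}) = 1
G(2): splits (0,1):0^1=1 (0,0):0^0=0 -> mex({0, 1}) = 2
G(3): splits (0,2):0^2=2 (1,1):1^1=0 (0,1):0^1=1 -> mex({0, 1, 2}) = 3
G(4): splits (0,3):0^3=3 (1,2):1^2=3 (0,2):0^2=2 (1,1):1^1=0 -> mex({0, 2, 3}) = 1
G(5): splits (0,4):0^1=1 (1,3):1^3=2 (2,2):2^2=0 (0,3):0^3=3 (1,2):1^2=3 -> mex({0, 1, 2, 3}) = 4
G(6) = mex({0, 1, 2, 4}) = 3
G(7) = mex({0, 1, 3, 4, 5}) = 2
G(8) = mex({0, 2, 3, 5, 6}) = 1
G(9) = mex({0, 1, 2, 3, 6, 7}) = 4
G(10) = mex({0, 1, 3, 4, 5, 7}) = 2
G(11) = mex({0, 1, 2, 3, 4, 5}) = 6
G(12) = mex({0, 1, 2, 3, 5, 6, 7}) = 4
G(13) = mex({0, 2, 3, 4, 6, 7}) = 1
G(14) = mex({0, 1, 4, 5, 6, 7}) = 2
G(15) = mex({0, 1, 2, 3, 4, 5, 6}) = 7
G(16) = mex({0, 2, 3, 5, 6, 7}) = 1
G(17) = mex({0, 1, 2, 3, 5, 6, 7}) = 4
G(18) = mex({0, 1, 2, 4, 5, 6}) = 3
G(19) = mex({0, 1, 3, 4, 5, 7}) = 2
G(20) = mex({0, 2, 3, 4, 5, 6, 7}) = 1
G(21) = mex({0, 1, 2, 3, 5, 6, 7}) = 4
G(22) = mex({0, 1, 2, 3, 4, 5, 7}) = 6
G(23) = mex({0, 1, 2, 3, 4, 5, 6}) = 7
G(24) = mex({0, 1, 2, 3, 5, 6, 7}) = 4
G(25) = mex({0, 2, 3, 4, 6, 7}) = 1
G(26) = mex({0, 1, 3, 4, 5, 6, 7}) = 2
G(27) = mex({0, 1, 2, 3, 4, 5, 6, 7}) = 8
G(28) = mex({0, 1, 2, 3, 4, 6, 7, 8}) = 5
G(29) = mex({0, 1, 2, 3, 5, 6, 7, 8, 9}) = 4
G(30) = mex({0, 1, 2, 3, 4, 5, 6, 9, 10}) = 7
G(31) = mex({0, 1, 3, 4, 5, 7, 10, 11}) = 2
G(32) = mex({0, 2, 3, 4, 5, 6, 7, 9, 11}) = 1
G(33) = mex({0, 1, 2, 3, 4, 5, 6, 7, 9, 12}) = 8
G(34) = mex({0, 1, 2, 3, 4, 5, 7, 8, 11, 12}) = 6
G(35) = mex({0, 1, 2, 3, 4, 5, 6, 8, 9, 10, 11}) = 7
G(36) = mex({0, 1, 2, 3, 5, 6, 7, 9, 10}) = 4
G(37) = mex({0, 2, 3, 4, 6, 7, 9, 10, 11, 12}) = 1
G(38) = mex({0, 1, 3, 4, 5, 6, 7, 9, 10, 11, 12}) = 2
G(39) = mex({0, 1, 2, 4, 5, 6, 7, 9, 10, 12, 14}) = 3
G(40) = mex({0, 2, 3, 4, 6, 7, 11, 12, 14}) = 1
G(41) = mex({0, 1, 2, 3, 5, 6, 7, 9, 10, 11, 12}) = 4
G(42) = mex({0, 1, 2, 3, 4, 5, 6, 9, 10}) = 7
Therefore G(42) = 7.

7


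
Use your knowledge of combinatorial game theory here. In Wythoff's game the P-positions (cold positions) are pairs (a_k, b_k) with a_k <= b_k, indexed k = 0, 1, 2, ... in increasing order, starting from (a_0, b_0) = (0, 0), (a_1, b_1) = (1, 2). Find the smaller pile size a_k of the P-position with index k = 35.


By Wythoff's theorem, a_k = floor(k * phi) and b_k = floor(k * phi^2) = a_k + k, where phi = (1 + sqrt(5))/2 is the golden ratio.
phi = (1 + sqrt(5))/2 = 1.618034
k = 35
k * phi = 35 * 1.618034 = 56.631190
a_35 = floor(k * phi) = 56

56


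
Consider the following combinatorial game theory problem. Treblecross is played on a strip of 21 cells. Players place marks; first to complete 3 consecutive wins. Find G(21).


Treblecross: place X on empty cells; 3-in-a-row wins.
Playing within two cells of an existing X lets the opponent win at once, so sensible play treats the cells i-2..i+2 around each X as dead. The player left with no safe cell loses, so this is a normal-play take-away game on strips of safe cells.
Placing X at cell i (0-indexed) of a strip of k safe cells leaves independent strips of sizes max(0, i-2) and max(0, k-i-3). Hence G(k) = mex{ G(max(0,i-2)) XOR G(max(0,k-i-3)) : 0 <= i < k }, with G(0) = 0.
G(1): splits (0,0):0^0=0 -> mex({0}) = 1
G(2): splits (0,0):0^0=0 -> mex({0}) = 1
G(3): splits (0,0):0^0=0 -> mex({0}) = 1
G(4): splits (0,1):0^1=1 (0,0):0^0=0 -> mex({0, 1}) = 2
G(5): splits (0,2):0^1=1 (0,1):0^1=1 (0,0):0^0=0 -> mex({0, 1}) = 2
G(6) = mex({1}) = 0
G(7) = mex({0, 1, 2}) = 3
G(8) = mex({0, 1, 2}) = 3
G(9) = mex({0, 2}) = 1
G(10) = mex({0, 2, 3}) = 1
G(11) = mex({0, 3}) = 1
G(12) = mex({1, 3}) = 0
G(13) = mex({0, 1, 2, 3}) = 4
G(14) = mex({0, 1, 2}) = 3
G(15) = mex({0, 1, 2}) = 3
G(16) = mex({0, 1, 2, 4}) = 3
G(17) = mex({0, 1, 3, 4}) = 2
G(18) = mex({0, 1, 3, 4}) = 2
G(19) = mex({0, 1, 3, 5}) = 2
G(20) = mex({0, 1, 2, 3, 5}) = 4
G(21) = mex({0, 1, 2, 3, 5}) = 4
Therefore G(21) = 4.

4


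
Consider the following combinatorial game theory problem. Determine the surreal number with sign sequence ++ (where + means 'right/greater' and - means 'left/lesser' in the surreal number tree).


Sign expansion: ++
Rule: track bounds (lo, hi), initially (-inf, +inf). On '+', the current value becomes lo and we move to the simplest number in (value, hi): value + 1 if hi = +inf, otherwise the midpoint (value + hi)/2. On '-', the current value becomes hi and we move to value - 1 if lo = -inf, otherwise the midpoint (lo + value)/2.
Start at 0.
Step 1: sign = +, move right. Bounds: (0, +inf). Value = 1
Step 2: sign = +, move right. Bounds: (1, +inf). Value = 2
The surreal number with sign expansion ++ is 2.

2


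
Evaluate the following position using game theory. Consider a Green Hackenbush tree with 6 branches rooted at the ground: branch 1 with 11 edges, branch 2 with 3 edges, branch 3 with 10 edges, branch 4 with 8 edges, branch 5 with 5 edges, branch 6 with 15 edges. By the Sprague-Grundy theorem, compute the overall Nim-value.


The tree has 6 branches from the ground vertex.
In Green Hackenbush, the Nim-value of a simple path of length k is k.
Branch 1: length 11, Nim-value = 11
Branch 2: length 3, Nim-value = 3
Branch 3: length 10, Nim-value = 10
Branch 4: length 8, Nim-value = 8
Branch 5: length 5, Nim-value = 5
Branch 6: length 15, Nim-value = 15
Total Nim-value = XOR of all branch values:
0 XOR 11 = 11
11 XOR 3 = 8
8 XOR 10 = 2
2 XOR 8 = 10
10 XOR 5 = 15
15 XOR 15 = 0
Nim-value of the tree = 0

0


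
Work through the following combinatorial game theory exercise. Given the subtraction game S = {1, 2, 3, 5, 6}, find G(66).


The subtraction set is S = {1, 2, 3, 5, 6}.
G(k) = mex{ G(k - s) : s in S, s <= k }. We compute iteratively: G(0) = 0.
G(1) = mex({0}) = 1
G(2) = mex({0, 1}) = 2
G(3) = mex({0, 1, 2}) = 3
G(4) = mex({1, 2, 3}) = 0
G(5) = mex({0, 2, 3}) = 1
G(6) = mex({0, 1, 3}) = 2
G(7) = mex({0, 1, 2}) = 3
G(8) = mex({1, 2, 3}) = 0
G(9) = mex({0, 2, 3}) = 1
Observe that G(4)..G(9) = 0, 1, 2, 3, 0, 1 repeats G(0)..G(5) = 0, 1, 2, 3, 0, 1.
For k >= max(S) = 6, G(k) is determined by the previous 6 values G(k-6)..G(k-1); a window of 6 consecutive values has recurred shifted by 4, so by induction G(k + 4) = G(k) for all k >= 0: the sequence is periodic from the start with period 4.
One period: G(0..3) = 0, 1, 2, 3.
66 mod 4 = 2, so G(66) = G(2) = 2.

2


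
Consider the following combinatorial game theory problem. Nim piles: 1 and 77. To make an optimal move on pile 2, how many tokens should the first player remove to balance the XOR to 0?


Piles: 1 and 77
Current XOR: 1 XOR 77 = 76 (non-zero, so this is an N-position).
To make the XOR zero, we need to find a move that balances the piles.
For pile 2 (size 77): target = 77 XOR 76 = 1
We reduce pile 2 from 77 to 1.
Tokens removed: 77 - 1 = 76
Verification: 1 XOR 1 = 0

76


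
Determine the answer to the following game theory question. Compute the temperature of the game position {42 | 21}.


The game is {42 | 21}, a switch {a | b} with numbers a > b.
Cooling {a | b} by t gives {a - t | b + t}, which stops being hot when a - t = b + t, i.e. at t = (a - b)/2. So the temperature of a switch is (a - b)/2.
Temperature = (Left option - Right option) / 2
= (42 - (21)) / 2
= 21 / 2
= 21/2

21/2


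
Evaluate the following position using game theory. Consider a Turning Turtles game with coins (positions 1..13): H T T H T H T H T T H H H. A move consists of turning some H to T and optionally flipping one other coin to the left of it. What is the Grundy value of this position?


Coins: H T T H T H T H T T H H H
Key fact: a single head at position k behaves exactly like a Nim heap of size k (turning it to T and optionally flipping a coin at j < k corresponds to moving the heap from k to j, or to 0), and heads combine as a disjunctive sum (two heads at the same place would cancel, matching j XOR j = 0). So the Nim-value is the XOR of the 1-indexed positions of the heads.
Face-up positions (1-indexed): [1, 4, 6, 8, 11, 12, 13]
XOR 0 with 1: 0 XOR 1 = 1
XOR 1 with 4: 1 XOR 4 = 5
XOR 5 with 6: 5 XOR 6 = 3
XOR 3 with 8: 3 XOR 8 = 11
XOR 11 with 11: 11 XOR 11 = 0
XOR 0 with 12: 0 XOR 12 = 12
XOR 12 with 13: 12 XOR 13 = 1
Nim-value = 1

1


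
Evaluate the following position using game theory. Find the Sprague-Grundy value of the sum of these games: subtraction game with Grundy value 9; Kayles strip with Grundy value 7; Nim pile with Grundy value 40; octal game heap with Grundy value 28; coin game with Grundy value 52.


By the Sprague-Grundy theorem, the Grundy value of a sum of games is the XOR of individual Grundy values.
subtraction game: Grundy value = 9. Running XOR: 0 XOR 9 = 9
Kayles strip: Grundy value = 7. Running XOR: 9 XOR 7 = 14
Nim pile: Grundy value = 40. Running XOR: 14 XOR 40 = 38
octal game heap: Grundy value = 28. Running XOR: 38 XOR 28 = 58
coin game: Grundy value = 52. Running XOR: 58 XOR 52 = 14
The combined Grundy value is 14.

14


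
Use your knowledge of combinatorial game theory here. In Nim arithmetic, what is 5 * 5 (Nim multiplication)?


Nim multiplication is bilinear over XOR: (u XOR v) * w = (u*w) XOR (v*w).
So we split each operand into its bit components and XOR the pairwise Nim products.
5 = 1 + 4 (as XOR of powers of 2).
5 = 1 + 4 (as XOR of powers of 2).
Using the standard Nim-product table on single bits:
  2*2 = 3,   2*4 = 8,   2*8 = 12,
  4*4 = 6,   4*8 = 11,  8*8 = 13,
and  1*x = x (identity), k*l = l*k (commutative).
Pairwise Nim products:
  1 * 1 = 1
  1 * 4 = 4
  4 * 1 = 4
  4 * 4 = 6
XOR them: 1 XOR 4 XOR 4 XOR 6 = 7.
Result: 5 * 5 = 7 (in Nim).

7


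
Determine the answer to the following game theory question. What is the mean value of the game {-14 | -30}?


Game = {-14 | -30}, a switch {a | b} with numbers a > b.
Its thermograph has left wall a - t and right wall b + t, which meet at t = (a - b)/2, where both equal (a + b)/2. So the mast (mean value) is at (a + b)/2.
Mean = (-14 + (-30))/2 = -44/2 = -22

-22


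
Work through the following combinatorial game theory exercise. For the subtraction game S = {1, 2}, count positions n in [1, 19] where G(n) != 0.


Subtraction set S = {1, 2}, so G(n) = n mod 3.
G(n) = 0 when n is a multiple of 3.
Multiples of 3 in [1, 19]: 6
N-positions (nonzero Grundy) = 19 - 6 = 13

13


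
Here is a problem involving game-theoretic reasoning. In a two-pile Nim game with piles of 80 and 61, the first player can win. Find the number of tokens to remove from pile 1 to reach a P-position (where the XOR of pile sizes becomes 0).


Piles: 80 and 61
Current XOR: 80 XOR 61 = 109 (non-zero, so this is an N-position).
To make the XOR zero, we need to find a move that balances the piles.
For pile 1 (size 80): target = 80 XOR 109 = 61
We reduce pile 1 from 80 to 61.
Tokens removed: 80 - 61 = 19
Verification: 61 XOR 61 = 0

19


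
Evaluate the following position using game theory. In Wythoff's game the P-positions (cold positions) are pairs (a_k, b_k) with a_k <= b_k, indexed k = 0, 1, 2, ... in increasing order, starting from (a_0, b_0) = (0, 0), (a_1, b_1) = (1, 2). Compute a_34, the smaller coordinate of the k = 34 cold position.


By Wythoff's theorem, a_k = floor(k * phi) and b_k = floor(k * phi^2) = a_k + k, where phi = (1 + sqrt(5))/2 is the golden ratio.
phi = (1 + sqrt(5))/2 = 1.618034
k = 34
k * phi = 34 * 1.618034 = 55.013156
a_34 = floor(k * phi) = 55

55


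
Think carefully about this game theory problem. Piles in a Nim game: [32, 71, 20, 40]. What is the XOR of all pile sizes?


We need the XOR (exclusive or) of all pile sizes.
After XOR-ing pile 1 (size 32): 0 XOR 32 = 32
After XOR-ing pile 2 (size 71): 32 XOR 71 = 103
After XOR-ing pile 3 (size 20): 103 XOR 20 = 115
After XOR-ing pile 4 (size 40): 115 XOR 40 = 91
The Nim-value of this position is 91.

91


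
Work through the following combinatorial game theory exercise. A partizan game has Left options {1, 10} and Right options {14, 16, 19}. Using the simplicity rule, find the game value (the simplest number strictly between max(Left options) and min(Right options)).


Left options: {1, 10}, max = 10
Right options: {14, 16, 19}, min = 14
All options are numbers and max(Left) < min(Right), so by the simplicity theorem the value is the simplest (earliest-born) number strictly between 10 and 14.
Integers 11 through 13 all lie strictly between 10 and 14.
Among integers, the simplest (lowest birthday = smallest |n|; 0 is born on day 0, +-n on day n) is 11.
No non-integer in the interval can be simpler: if x is a non-integer in the interval, then floor(x) or ceil(x) also lies in the interval (the interval contains an integer), and both are proper prefixes of x's sign expansion, i.e. born earlier. So the game value is 11.
Game value = 11

11


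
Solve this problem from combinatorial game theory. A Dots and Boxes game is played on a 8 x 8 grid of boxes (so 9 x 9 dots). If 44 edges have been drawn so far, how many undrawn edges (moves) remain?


Grid: 8 x 8 boxes, i.e. 9 rows and 9 columns of dots.
Horizontal edges: (rows + 1) * cols = 9 * 8 = 72
Vertical edges: rows * (cols + 1) = 8 * 9 = 72
Total edges: 72 + 72 = 144
Edges drawn: 44
Remaining: 144 - 44 = 100

100


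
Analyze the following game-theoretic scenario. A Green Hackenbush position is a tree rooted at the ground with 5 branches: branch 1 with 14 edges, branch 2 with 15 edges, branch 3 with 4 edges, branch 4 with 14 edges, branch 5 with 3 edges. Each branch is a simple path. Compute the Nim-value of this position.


The tree has 5 branches from the ground vertex.
In Green Hackenbush, the Nim-value of a simple path of length k is k.
Branch 1: length 14, Nim-value = 14
Branch 2: length 15, Nim-value = 15
Branch 3: length 4, Nim-value = 4
Branch 4: length 14, Nim-value = 14
Branch 5: length 3, Nim-value = 3
Total Nim-value = XOR of all branch values:
0 XOR 14 = 14
14 XOR 15 = 1
1 XOR 4 = 5
5 XOR 14 = 11
11 XOR 3 = 8
Nim-value of the tree = 8

8


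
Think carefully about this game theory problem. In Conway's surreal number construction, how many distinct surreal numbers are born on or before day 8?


Day 0: {|} = 0 is born. Count = 1.
Day n: the number of surreal numbers born by day n is 2^(n+1) - 1.
By day 0: 2^1 - 1 = 1
By day 1: 2^2 - 1 = 3
By day 2: 2^3 - 1 = 7
By day 3: 2^4 - 1 = 15
By day 4: 2^5 - 1 = 31
By day 5: 2^6 - 1 = 63
By day 6: 2^7 - 1 = 127
By day 7: 2^8 - 1 = 255
By day 8: 2^9 - 1 = 511
By day 8: 511 surreal numbers.

511


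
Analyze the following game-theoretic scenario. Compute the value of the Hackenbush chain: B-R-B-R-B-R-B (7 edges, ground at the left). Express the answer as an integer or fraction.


Edges (from ground): B-R-B-R-B-R-B
By Berlekamp's sign-expansion rule, a Blue-Red Hackenbush stalk has the value of the surreal number whose sign sequence is the edge sequence with B -> + and R -> -.
Sign sequence: +-+-+-+
Trace the sign expansion in the surreal number tree, starting from 0:
Edge 1: B (sign +) -> bounds (0, +inf), value = 1
Edge 2: R (sign -) -> bounds (0, 1), value = 1/2
Edge 3: B (sign +) -> bounds (1/2, 1), value = 3/4
Edge 4: R (sign -) -> bounds (1/2, 3/4), value = 5/8
Edge 5: B (sign +) -> bounds (5/8, 3/4), value = 11/16
Edge 6: R (sign -) -> bounds (5/8, 11/16), value = 21/32
Edge 7: B (sign +) -> bounds (21/32, 11/16), value = 43/64
Game value = 43/64

43/64


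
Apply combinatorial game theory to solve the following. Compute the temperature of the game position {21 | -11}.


The game is {21 | -11}, a switch {a | b} with numbers a > b.
Cooling {a | b} by t gives {a - t | b + t}, which stops being hot when a - t = b + t, i.e. at t = (a - b)/2. So the temperature of a switch is (a - b)/2.
Temperature = (Left option - Right option) / 2
= (21 - (-11)) / 2
= 32 / 2
= 16

16


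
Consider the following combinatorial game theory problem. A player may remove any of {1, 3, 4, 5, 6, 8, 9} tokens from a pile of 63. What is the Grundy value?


The subtraction set is S = {1, 3, 4, 5, 6, 8, 9}.
G(k) = mex{ G(k - s) : s in S, s <= k }. We compute iteratively: G(0) = 0.
G(1) = mex({0}) = 1
G(2) = mex({1}) = 0
G(3) = mex({0}) = 1
G(4) = mex({0, 1}) = 2
G(5) = mex({0, 1, 2}) = 3
G(6) = mex({0, 1, 3}) = 2
G(7) = mex({0, 1, 2}) = 3
G(8) = mex({0, 1, 2, 3}) = 4
G(9) = mex({0, 1, 2, 3, 4}) = 5
G(10) = mex({0, 1, 2, 3, 5}) = 4
G(11) = mex({0, 1, 2, 3, 4}) = 5
G(12) = mex({1, 2, 3, 4, 5}) = 0
G(13) = mex({0, 2, 3, 4, 5}) = 1
G(14) = mex({1, 2, 3, 4, 5}) = 0
G(15) = mex({0, 2, 3, 4, 5}) = 1
G(16) = mex({0, 1, 3, 4, 5}) = 2
G(17) = mex({0, 1, 2, 4, 5}) = 3
G(18) = mex({0, 1, 3, 4, 5}) = 2
G(19) = mex({0, 1, 2, 4, 5}) = 3
G(20) = mex({0, 1, 2, 3, 5}) = 4
Observe that G(12)..G(20) = 0, 1, 0, 1, 2, 3, 2, 3, 4 repeats G(0)..G(8) = 0, 1, 0, 1, 2, 3, 2, 3, 4.
For k >= max(S) = 9, G(k) is determined by the previous 9 values G(k-9)..G(k-1); a window of 9 consecutive values has recurred shifted by 12, so by induction G(k + 12) = G(k) for all k >= 0: the sequence is periodic from the start with period 12.
One period: G(0..11) = 0, 1, 0, 1, 2, 3, 2, 3, 4, 5, 4, 5.
63 mod 12 = 3, so G(63) = G(3) = 1.

1


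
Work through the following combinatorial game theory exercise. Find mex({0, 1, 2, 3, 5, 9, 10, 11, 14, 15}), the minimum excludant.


Set = {0, 1, 2, 3, 5, 9, 10, 11, 14, 15}
0 is in the set.
1 is in the set.
2 is in the set.
3 is in the set.
4 is NOT in the set. This is the mex.
mex = 4

4


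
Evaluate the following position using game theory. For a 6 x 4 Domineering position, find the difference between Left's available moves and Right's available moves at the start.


Board is 6 x 4 (rows x cols).
Left (vertical) placements: (rows-1) * cols = 5 * 4 = 20
Right (horizontal) placements: rows * (cols-1) = 6 * 3 = 18
Advantage = Left - Right = 20 - 18 = 2

2


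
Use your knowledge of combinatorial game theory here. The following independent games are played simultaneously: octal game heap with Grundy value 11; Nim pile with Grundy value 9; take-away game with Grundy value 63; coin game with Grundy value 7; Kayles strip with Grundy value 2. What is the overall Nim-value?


By the Sprague-Grundy theorem, the Grundy value of a sum of games is the XOR of individual Grundy values.
octal game heap: Grundy value = 11. Running XOR: 0 XOR 11 = 11
Nim pile: Grundy value = 9. Running XOR: 11 XOR 9 = 2
take-away game: Grundy value = 63. Running XOR: 2 XOR 63 = 61
coin game: Grundy value = 7. Running XOR: 61 XOR 7 = 58
Kayles strip: Grundy value = 2. Running XOR: 58 XOR 2 = 56
The combined Grundy value is 56.

56


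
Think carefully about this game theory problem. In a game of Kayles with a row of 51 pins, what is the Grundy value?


Kayles: a move removes 1 or 2 adjacent pins from a contiguous row.
Removing pins from a row of k leaves two independent rows (a, b) with a + b = k - 1 (one pin) or a + b = k - 2 (two pins); an end removal gives a = 0.
By Sprague-Grundy, G(k) = mex{ G(a) XOR G(b) } over all these splits. G(0) = 0.
G(1): splits (0,0):0^0=0 -> mex({0}) = 1
G(2): splits (0,1):0^1=1 (0,0):0^0=0 -> mex({0, 1}) = 2
G(3): splits (0,2):0^2=2 (1,1):1^1=0 (0,1):0^1=1 -> mex({0, 1, 2}) = 3
G(4): splits (0,3):0^3=3 (1,2):1^2=3 (0,2):0^2=2 (1,1):1^1=0 -> mex({0, 2, 3}) = 1
G(5): splits (0,4):0^1=1 (1,3):1^3=2 (2,2):2^2=0 (0,3):0^3=3 (1,2):1^2=3 -> mex({0, 1, 2, 3}) = 4
G(6) = mex({0, 1, 2, 4}) = 3
G(7) = mex({0, 1, 3, 4, 5}) = 2
G(8) = mex({0, 2, 3, 5, 6}) = 1
G(9) = mex({0, 1, 2, 3, 6, 7}) = 4
G(10) = mex({0, 1, 3, 4, 5, 7}) = 2
G(11) = mex({0, 1, 2, 3, 4, 5}) = 6
G(12) = mex({0, 1, 2, 3, 5, 6, 7}) = 4
G(13) = mex({0, 2, 3, 4, 6, 7}) = 1
G(14) = mex({0, 1, 4, 5, 6, 7}) = 2
G(15) = mex({0, 1, 2, 3, 4, 5, 6}) = 7
G(16) = mex({0, 2, 3, 5, 6, 7}) = 1
G(17) = mex({0, 1, 2, 3, 5, 6, 7}) = 4
G(18) = mex({0, 1, 2, 4, 5, 6}) = 3
G(19) = mex({0, 1, 3, 4, 5, 7}) = 2
G(20) = mex({0, 2, 3, 4, 5, 6, 7}) = 1
G(21) = mex({0, 1, 2, 3, 5, 6, 7}) = 4
G(22) = mex({0, 1, 2, 3, 4, 5, 7}) = 6
G(23) = mex({0, 1, 2, 3, 4, 5, 6}) = 7
G(24) = mex({0, 1, 2, 3, 5, 6, 7}) = 4
G(25) = mex({0, 2, 3, 4, 6, 7}) = 1
G(26) = mex({0, 1, 3, 4, 5, 6, 7}) = 2
G(27) = mex({0, 1, 2, 3, 4, 5, 6, 7}) = 8
G(28) = mex({0, 1, 2, 3, 4, 6, 7, 8}) = 5
G(29) = mex({0, 1, 2, 3, 5, 6, 7, 8, 9}) = 4
G(30) = mex({0, 1, 2, 3, 4, 5, 6, 9, 10}) = 7
G(31) = mex({0, 1, 3, 4, 5, 7, 10, 11}) = 2
G(32) = mex({0, 2, 3, 4, 5, 6, 7, 9, 11}) = 1
G(33) = mex({0, 1, 2, 3, 4, 5, 6, 7, 9, 12}) = 8
G(34) = mex({0, 1, 2, 3, 4, 5, 7, 8, 11, 12}) = 6
G(35) = mex({0, 1, 2, 3, 4, 5, 6, 8, 9, 10, 11}) = 7
G(36) = mex({0, 1, 2, 3, 5, 6, 7, 9, 10}) = 4
G(37) = mex({0, 2, 3, 4, 6, 7, 9, 10, 11, 12}) = 1
G(38) = mex({0, 1, 3, 4, 5, 6, 7, 9, 10, 11, 12}) = 2
G(39) = mex({0, 1, 2, 4, 5, 6, 7, 9, 10, 12, 14}) = 3
G(40) = mex({0, 2, 3, 4, 6, 7, 11, 12, 14}) = 1
G(41) = mex({0, 1, 2, 3, 5, 6, 7, 9, 10, 11, 12}) = 4
G(42) = mex({0, 1, 2, 3, 4, 5, 6, 9, 10}) = 7
G(43) = mex({0, 1, 3, 4, 5, 7, 9, 10, 12, 15}) = 2
G(44) = mex({0, 2, 3, 4, 5, 6, 7, 9, 10, 12, 15}) = 1
G(45) = mex({0, 1, 2, 3, 4, 5, 6, 7, 9, 10, 12, 14}) = 8
G(46) = mex({0, 1, 3, 4, 5, 7, 8, 11, 12, 14}) = 2
G(47) = mex({0, 1, 2, 3, 4, 5, 6, 8, 9, 10, 11, 12}) = 7
G(48) = mex({0, 1, 2, 3, 5, 6, 7, 9, 10}) = 4
G(49) = mex({0, 2, 3, 4, 6, 7, 9, 10, 11, 12, 15}) = 1
G(50) = mex({0, 1, 4, 5, 6, 7, 9, 11, 12, 14, 15}) = 2
G(51) = mex({0, 1, 2, 3, 4, 5, 6, 7, 9, 12, 14, 15}) = 8
Therefore G(51) = 8.

8


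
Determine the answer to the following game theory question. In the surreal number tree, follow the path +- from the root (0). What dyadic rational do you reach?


Sign expansion: +-
Rule: track bounds (lo, hi), initially (-inf, +inf). On '+', the current value becomes lo and we move to the simplest number in (value, hi): value + 1 if hi = +inf, otherwise the midpoint (value + hi)/2. On '-', the current value becomes hi and we move to value - 1 if lo = -inf, otherwise the midpoint (lo + value)/2.
Start at 0.
Step 1: sign = +, move right. Bounds: (0, +inf). Value = 1
Step 2: sign = -, move left. Bounds: (0, 1). Value = 1/2
The surreal number with sign expansion +- is 1/2.

1/2


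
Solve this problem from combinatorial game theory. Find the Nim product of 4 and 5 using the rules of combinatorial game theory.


Nim multiplication is bilinear over XOR: (u XOR v) * w = (u*w) XOR (v*w).
So we split each operand into its bit components and XOR the pairwise Nim products.
4 = 4 (as XOR of powers of 2).
5 = 1 + 4 (as XOR of powers of 2).
Using the standard Nim-product table on single bits:
  2*2 = 3,   2*4 = 8,   2*8 = 12,
  4*4 = 6,   4*8 = 11,  8*8 = 13,
and  1*x = x (identity), k*l = l*k (commutative).
Pairwise Nim products:
  4 * 1 = 4
  4 * 4 = 6
XOR them: 4 XOR 6 = 2.
Result: 4 * 5 = 2 (in Nim).

2


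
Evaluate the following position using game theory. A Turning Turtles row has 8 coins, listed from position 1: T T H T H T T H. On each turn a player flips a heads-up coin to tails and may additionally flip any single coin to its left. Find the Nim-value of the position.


Coins: T T H T H T T H
Key fact: a single head at position k behaves exactly like a Nim heap of size k (turning it to T and optionally flipping a coin at j < k corresponds to moving the heap from k to j, or to 0), and heads combine as a disjunctive sum (two heads at the same place would cancel, matching j XOR j = 0). So the Nim-value is the XOR of the 1-indexed positions of the heads.
Face-up positions (1-indexed): [3, 5, 8]
XOR 0 with 3: 0 XOR 3 = 3
XOR 3 with 5: 3 XOR 5 = 6
XOR 6 with 8: 6 XOR 8 = 14
Nim-value = 14

14


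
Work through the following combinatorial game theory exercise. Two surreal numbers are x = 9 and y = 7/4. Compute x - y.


x = 9, y = 7/4
Converting to common denominator: 4
x = 36/4, y = 7/4
x - y = 9 - 7/4 = 29/4

29/4


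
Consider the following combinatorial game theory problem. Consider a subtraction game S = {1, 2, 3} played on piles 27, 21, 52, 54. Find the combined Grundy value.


Subtraction set: {1, 2, 3}
For this subtraction set, G(n) = n mod 4 (period = max + 1 = 4).
Pile 1 (size 27): G(27) = 27 mod 4 = 3
Pile 2 (size 21): G(21) = 21 mod 4 = 1
Pile 3 (size 52): G(52) = 52 mod 4 = 0
Pile 4 (size 54): G(54) = 54 mod 4 = 2
Total Grundy value = XOR of all: 3 XOR 1 XOR 0 XOR 2 = 0

0


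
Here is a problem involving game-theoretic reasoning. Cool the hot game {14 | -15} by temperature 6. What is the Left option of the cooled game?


Original game: {14 | -15} (a switch {a | b} with a > b).
Cooling by t (for t below the temperature (a - b)/2 = 29/2) taxes each move by t: {a | b} cooled by t is {a - t | b + t}.
Cooling amount: t = 6
Cooled Left option: 14 - 6 = 8
Cooled Right option: -15 + 6 = -9
Cooled game: {8 | -9}
Left option = 8

8


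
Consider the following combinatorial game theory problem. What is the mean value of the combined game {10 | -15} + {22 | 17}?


G1 = {10 | -15}, G2 = {22 | 17}
Each is a switch {a | b} with numbers a > b; its mean value is (a + b)/2, and mean value is additive over game sums: m(G1 + G2) = m(G1) + m(G2).
Mean of G1 = (10 + (-15))/2 = -5/2 = -5/2
Mean of G2 = (22 + (17))/2 = 39/2 = 39/2
Mean of G1 + G2 = -5/2 + 39/2 = 17

17


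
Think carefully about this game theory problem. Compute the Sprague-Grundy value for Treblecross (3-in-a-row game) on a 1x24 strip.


Treblecross: place X on empty cells; 3-in-a-row wins.
Playing within two cells of an existing X lets the opponent win at once, so sensible play treats the cells i-2..i+2 around each X as dead. The player left with no safe cell loses, so this is a normal-play take-away game on strips of safe cells.
Placing X at cell i (0-indexed) of a strip of k safe cells leaves independent strips of sizes max(0, i-2) and max(0, k-i-3). Hence G(k) = mex{ G(max(0,i-2)) XOR G(max(0,k-i-3)) : 0 <= i < k }, with G(0) = 0.
G(1): splits (0,0):0^0=0 -> mex({0}) = 1
G(2): splits (0,0):0^0=0 -> mex({0}) = 1
G(3): splits (0,0):0^0=0 -> mex({0}) = 1
G(4): splits (0,1):0^1=1 (0,0):0^0=0 -> mex({0, 1}) = 2
G(5): splits (0,2):0^1=1 (0,1):0^1=1 (0,0):0^0=0 -> mex({0, 1}) = 2
G(6) = mex({1}) = 0
G(7) = mex({0, 1, 2}) = 3
G(8) = mex({0, 1, 2}) = 3
G(9) = mex({0, 2}) = 1
G(10) = mex({0, 2, 3}) = 1
G(11) = mex({0, 3}) = 1
G(12) = mex({1, 3}) = 0
G(13) = mex({0, 1, 2, 3}) = 4
G(14) = mex({0, 1, 2}) = 3
G(15) = mex({0, 1, 2}) = 3
G(16) = mex({0, 1, 2, 4}) = 3
G(17) = mex({0, 1, 3, 4}) = 2
G(18) = mex({0, 1, 3, 4}) = 2
G(19) = mex({0, 1, 3, 5}) = 2
G(20) = mex({0, 1, 2, 3, 5}) = 4
G(21) = mex({0, 1, 2, 3, 5}) = 4
G(22) = mex({1, 2, 6}) = 0
G(23) = mex({0, 1, 2, 3, 4, 6}) = 5
G(24) = mex({0, 1, 2, 3, 4}) = 5
Therefore G(24) = 5.

5


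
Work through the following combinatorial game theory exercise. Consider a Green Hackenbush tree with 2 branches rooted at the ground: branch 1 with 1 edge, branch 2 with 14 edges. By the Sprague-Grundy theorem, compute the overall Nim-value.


The tree has 2 branches from the ground vertex.
In Green Hackenbush, the Nim-value of a simple path of length k is k.
Branch 1: length 1, Nim-value = 1
Branch 2: length 14, Nim-value = 14
Total Nim-value = XOR of all branch values:
0 XOR 1 = 1
1 XOR 14 = 15
Nim-value of the tree = 15

15


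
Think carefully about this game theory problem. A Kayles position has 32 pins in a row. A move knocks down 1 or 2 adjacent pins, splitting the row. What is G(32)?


Kayles: a move removes 1 or 2 adjacent pins from a contiguous row.
Removing pins from a row of k leaves two independent rows (a, b) with a + b = k - 1 (one pin) or a + b = k - 2 (two pins); an end removal gives a = 0.
By Sprague-Grundy, G(k) = mex{ G(a) XOR G(b) } over all these splits. G(0) = 0.
G(1): splits (0,0):0^0=0 -> mex({0}) = 1
G(2): splits (0,1):0^1=1 (0,0):0^0=0 -> mex({0, 1}) = 2
G(3): splits (0,2):0^2=2 (1,1):1^1=0 (0,1):0^1=1 -> mex({0, 1, 2}) = 3
G(4): splits (0,3):0^3=3 (1,2):1^2=3 (0,2):0^2=2 (1,1):1^1=0 -> mex({0, 2, 3}) = 1
G(5): splits (0,4):0^1=1 (1,3):1^3=2 (2,2):2^2=0 (0,3):0^3=3 (1,2):1^2=3 -> mex({0, 1, 2, 3}) = 4
G(6) = mex({0, 1, 2, 4}) = 3
G(7) = mex({0, 1, 3, 4, 5}) = 2
G(8) = mex({0, 2, 3, 5, 6}) = 1
G(9) = mex({0, 1, 2, 3, 6, 7}) = 4
G(10) = mex({0, 1, 3, 4, 5, 7}) = 2
G(11) = mex({0, 1, 2, 3, 4, 5}) = 6
G(12) = mex({0, 1, 2, 3, 5, 6, 7}) = 4
G(13) = mex({0, 2, 3, 4, 6, 7}) = 1
G(14) = mex({0, 1, 4, 5, 6, 7}) = 2
G(15) = mex({0, 1, 2, 3, 4, 5, 6}) = 7
G(16) = mex({0, 2, 3, 5, 6, 7}) = 1
G(17) = mex({0, 1, 2, 3, 5, 6, 7}) = 4
G(18) = mex({0, 1, 2, 4, 5, 6}) = 3
G(19) = mex({0, 1, 3, 4, 5, 7}) = 2
G(20) = mex({0, 2, 3, 4, 5, 6, 7}) = 1
G(21) = mex({0, 1, 2, 3, 5, 6, 7}) = 4
G(22) = mex({0, 1, 2, 3, 4, 5, 7}) = 6
G(23) = mex({0, 1, 2, 3, 4, 5, 6}) = 7
G(24) = mex({0, 1, 2, 3, 5, 6, 7}) = 4
G(25) = mex({0, 2, 3, 4, 6, 7}) = 1
G(26) = mex({0, 1, 3, 4, 5, 6, 7}) = 2
G(27) = mex({0, 1, 2, 3, 4, 5, 6, 7}) = 8
G(28) = mex({0, 1, 2, 3, 4, 6, 7, 8}) = 5
G(29) = mex({0, 1, 2, 3, 5, 6, 7, 8, 9}) = 4
G(30) = mex({0, 1, 2, 3, 4, 5, 6, 9, 10}) = 7
G(31) = mex({0, 1, 3, 4, 5, 7, 10, 11}) = 2
G(32) = mex({0, 2, 3, 4, 5, 6, 7, 9, 11}) = 1
Therefore G(32) = 1.

1


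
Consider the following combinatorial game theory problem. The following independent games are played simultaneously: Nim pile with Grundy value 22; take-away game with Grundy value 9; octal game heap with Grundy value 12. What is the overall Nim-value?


By the Sprague-Grundy theorem, the Grundy value of a sum of games is the XOR of individual Grundy values.
Nim pile: Grundy value = 22. Running XOR: 0 XOR 22 = 22
take-away game: Grundy value = 9. Running XOR: 22 XOR 9 = 31
octal game heap: Grundy value = 12. Running XOR: 31 XOR 12 = 19
The combined Grundy value is 19.

19


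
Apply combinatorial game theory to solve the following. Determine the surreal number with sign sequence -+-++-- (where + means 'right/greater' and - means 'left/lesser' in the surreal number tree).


Sign expansion: -+-++--
Rule: track bounds (lo, hi), initially (-inf, +inf). On '+', the current value becomes lo and we move to the simplest number in (value, hi): value + 1 if hi = +inf, otherwise the midpoint (value + hi)/2. On '-', the current value becomes hi and we move to value - 1 if lo = -inf, otherwise the midpoint (lo + value)/2.
Start at 0.
Step 1: sign = -, move left. Bounds: (-inf, 0). Value = -1
Step 2: sign = +, move right. Bounds: (-1, 0). Value = -1/2
Step 3: sign = -, move left. Bounds: (-1, -1/2). Value = -3/4
Step 4: sign = +, move right. Bounds: (-3/4, -1/2). Value = -5/8
Step 5: sign = +, move right. Bounds: (-5/8, -1/2). Value = -9/16
Step 6: sign = -, move left. Bounds: (-5/8, -9/16). Value = -19/32
Step 7: sign = -, move left. Bounds: (-5/8, -19/32). Value = -39/64
The surreal number with sign expansion -+-++-- is -39/64.

-39/64


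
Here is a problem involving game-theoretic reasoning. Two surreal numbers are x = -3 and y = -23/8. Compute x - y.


x = -3, y = -23/8
Converting to common denominator: 8
x = -24/8, y = -23/8
x - y = -3 - -23/8 = -1/8

-1/8


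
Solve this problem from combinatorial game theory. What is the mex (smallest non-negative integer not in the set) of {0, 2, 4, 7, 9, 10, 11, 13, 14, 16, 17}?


Set = {0, 2, 4, 7, 9, 10, 11, 13, 14, 16, 17}
0 is in the set.
1 is NOT in the set. This is the mex.
mex = 1

1


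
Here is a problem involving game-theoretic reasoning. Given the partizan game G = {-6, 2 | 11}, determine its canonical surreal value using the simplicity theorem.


Left options: {-6, 2}, max = 2
Right options: {11}, min = 11
All options are numbers and max(Left) < min(Right), so by the simplicity theorem the value is the simplest (earliest-born) number strictly between 2 and 11.
Integers 3 through 10 all lie strictly between 2 and 11.
Among integers, the simplest (lowest birthday = smallest |n|; 0 is born on day 0, +-n on day n) is 3.
No non-integer in the interval can be simpler: if x is a non-integer in the interval, then floor(x) or ceil(x) also lies in the interval (the interval contains an integer), and both are proper prefixes of x's sign expansion, i.e. born earlier. So the game value is 3.
Game value = 3

3


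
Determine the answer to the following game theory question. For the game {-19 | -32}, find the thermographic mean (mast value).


Game = {-19 | -32}, a switch {a | b} with numbers a > b.
Its thermograph has left wall a - t and right wall b + t, which meet at t = (a - b)/2, where both equal (a + b)/2. So the mast (mean value) is at (a + b)/2.
Mean = (-19 + (-32))/2 = -51/2 = -51/2

-51/2
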